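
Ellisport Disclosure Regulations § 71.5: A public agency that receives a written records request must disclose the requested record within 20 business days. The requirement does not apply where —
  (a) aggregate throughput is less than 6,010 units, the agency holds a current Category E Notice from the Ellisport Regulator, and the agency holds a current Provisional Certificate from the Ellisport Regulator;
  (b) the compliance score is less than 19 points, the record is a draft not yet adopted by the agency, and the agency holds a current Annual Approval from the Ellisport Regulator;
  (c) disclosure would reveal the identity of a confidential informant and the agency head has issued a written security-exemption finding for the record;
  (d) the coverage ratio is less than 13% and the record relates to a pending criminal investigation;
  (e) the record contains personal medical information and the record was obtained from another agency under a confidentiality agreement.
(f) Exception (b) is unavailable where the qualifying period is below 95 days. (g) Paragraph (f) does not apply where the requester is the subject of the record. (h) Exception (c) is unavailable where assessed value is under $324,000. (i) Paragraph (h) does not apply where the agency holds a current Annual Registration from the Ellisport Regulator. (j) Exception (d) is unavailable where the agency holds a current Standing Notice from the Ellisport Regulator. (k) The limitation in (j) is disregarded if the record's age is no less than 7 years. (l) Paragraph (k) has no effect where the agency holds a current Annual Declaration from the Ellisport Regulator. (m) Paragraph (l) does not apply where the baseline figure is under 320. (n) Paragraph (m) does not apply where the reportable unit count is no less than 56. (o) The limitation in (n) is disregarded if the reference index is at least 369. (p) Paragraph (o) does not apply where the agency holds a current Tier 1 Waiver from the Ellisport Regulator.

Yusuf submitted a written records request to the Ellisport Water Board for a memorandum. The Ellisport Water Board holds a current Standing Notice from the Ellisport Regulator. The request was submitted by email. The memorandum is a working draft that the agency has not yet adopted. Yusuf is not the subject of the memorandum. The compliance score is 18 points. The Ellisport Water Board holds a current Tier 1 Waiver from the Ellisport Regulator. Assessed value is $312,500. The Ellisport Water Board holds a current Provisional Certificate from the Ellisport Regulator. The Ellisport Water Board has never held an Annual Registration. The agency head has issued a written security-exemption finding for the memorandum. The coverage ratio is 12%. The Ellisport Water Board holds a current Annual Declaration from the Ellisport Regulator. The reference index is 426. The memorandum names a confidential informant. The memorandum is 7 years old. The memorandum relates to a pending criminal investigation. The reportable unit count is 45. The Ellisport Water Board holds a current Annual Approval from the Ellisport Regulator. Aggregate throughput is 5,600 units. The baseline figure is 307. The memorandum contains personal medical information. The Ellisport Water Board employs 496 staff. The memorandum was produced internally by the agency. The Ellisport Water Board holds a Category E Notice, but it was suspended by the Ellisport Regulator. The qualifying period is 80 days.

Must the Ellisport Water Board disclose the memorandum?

Exception (a) fails — there is no Category E Notice in force.
Exception (b)'s conditions are all satisfied: the compliance score is 18 points, less than the 19 points limit; the memorandum is an unadopted draft; a current Annual Approval is held. Turning to paragraphs (f)–(g): (f) operates against (b): the qualifying period is 80 days, below the 95 days limit. (g), which would lift (f), is inapplicable — Yusuf is not the subject of the memorandum. So (b) is unavailable.
All of (c)'s requirements are met (the memorandum names a confidential informant; a written security-exemption finding has been issued). But: (h) operates against (c): assessed value is $312,500, under the $324,000 limit. (i) is not triggered (no current Annual Registration is held), so (h) stands. Exception (c) does not apply.
All of (d)'s requirements are met (the coverage ratio is 12%, less than the 13% limit; the memorandum relates to a pending investigation). Applying paragraphs (j)–(p): (j) would limit (d) — a current Standing Notice is held — but (k) sets (j) aside: (k) operates — the record's age is 7 years, meeting the 7 years threshold. (l) would limit (k) — a current Annual Declaration is held — but (m) sets (l) aside: (m) is triggered — the baseline figure is 307, under the 320 limit. (n), which would lift (m), is inapplicable — the reportable unit count is 45, short of 56. (d) remains available.
Exception (e) requires that the record was obtained from another agency under a confidentiality agreement; but the memorandum was produced internally, so (e) is unavailable.

No — exception (d) applies; the Ellisport Water Board is not required to disclose the memorandum.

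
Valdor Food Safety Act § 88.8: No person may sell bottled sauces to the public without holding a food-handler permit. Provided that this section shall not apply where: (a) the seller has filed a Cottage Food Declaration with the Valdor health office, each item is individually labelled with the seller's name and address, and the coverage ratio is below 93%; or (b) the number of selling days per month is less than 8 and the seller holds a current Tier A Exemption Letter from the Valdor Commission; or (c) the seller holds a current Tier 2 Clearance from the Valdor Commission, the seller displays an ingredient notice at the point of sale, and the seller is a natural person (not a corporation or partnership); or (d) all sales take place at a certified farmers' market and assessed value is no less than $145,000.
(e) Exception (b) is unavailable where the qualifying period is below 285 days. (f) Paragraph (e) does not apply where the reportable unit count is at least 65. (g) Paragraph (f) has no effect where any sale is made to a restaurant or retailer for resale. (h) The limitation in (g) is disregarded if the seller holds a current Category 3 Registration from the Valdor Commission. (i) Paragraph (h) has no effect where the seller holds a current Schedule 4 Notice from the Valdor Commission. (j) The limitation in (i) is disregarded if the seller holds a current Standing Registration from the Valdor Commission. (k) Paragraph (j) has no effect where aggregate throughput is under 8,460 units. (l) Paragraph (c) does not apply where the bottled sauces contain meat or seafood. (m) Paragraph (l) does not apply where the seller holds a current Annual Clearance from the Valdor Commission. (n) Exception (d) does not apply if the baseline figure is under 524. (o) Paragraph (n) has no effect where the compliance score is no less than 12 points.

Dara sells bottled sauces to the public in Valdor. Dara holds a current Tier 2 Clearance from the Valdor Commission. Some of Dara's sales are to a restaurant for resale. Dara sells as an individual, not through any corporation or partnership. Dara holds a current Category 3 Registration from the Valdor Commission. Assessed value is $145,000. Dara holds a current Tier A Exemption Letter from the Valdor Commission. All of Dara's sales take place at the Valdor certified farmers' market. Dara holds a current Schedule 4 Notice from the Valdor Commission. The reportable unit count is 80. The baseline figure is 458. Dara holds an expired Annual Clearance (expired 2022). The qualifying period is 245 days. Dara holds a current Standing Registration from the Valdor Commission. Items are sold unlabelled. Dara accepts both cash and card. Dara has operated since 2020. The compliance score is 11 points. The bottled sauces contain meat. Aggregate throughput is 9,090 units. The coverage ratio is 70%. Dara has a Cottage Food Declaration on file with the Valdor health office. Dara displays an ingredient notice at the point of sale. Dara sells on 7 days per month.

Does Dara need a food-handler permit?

Exception (a) fails — items are sold unlabelled.
Exception (b): the number of selling days per month is 7, less than the 8 limit; a current Tier A Exemption Letter is held — every condition holds. As to paragraphs (e)–(k): (e) is triggered (the qualifying period is 245 days, below the 285 days limit), but is set aside by (f): (f) operates — the reportable unit count is 80, meeting the 65 threshold. (g) would limit (f) — some sales are to a restaurant for resale — but (h) sets (g) aside: (h) operates against (g): a current Category 3 Registration is held. (i) would limit (h) — a current Schedule 4 Notice is held — but (j) sets (i) aside: (j) operates against (i): a current Standing Registration is held. (k), which would lift (j), is inapplicable — aggregate throughput is 9,090 units, not under 8,460 units. (b) remains available.
All of (c)'s requirements are met (a current Tier 2 Clearance is held; an ingredient notice is displayed; the seller is a natural person). However, paragraphs (l)–(m) must be considered: (l) operates against (c): the bottled sauces contain meat. (m), which would lift (l), is inapplicable — no current Annual Clearance is held. Exception (c) does not apply.
Exception (d) is satisfied on its face — all sales are at a certified farmers' market; assessed value is $145,000, meeting the $145,000 threshold. Turning to paragraphs (n)–(o): (n) operates — the baseline figure is 458, under the 524 limit. (o), which would lift (n), is not triggered — the compliance score is 11 points, short of 12 points. Exception (d) does not apply.

No — exception (b) applies; Dara is not required to hold a food-handler permit.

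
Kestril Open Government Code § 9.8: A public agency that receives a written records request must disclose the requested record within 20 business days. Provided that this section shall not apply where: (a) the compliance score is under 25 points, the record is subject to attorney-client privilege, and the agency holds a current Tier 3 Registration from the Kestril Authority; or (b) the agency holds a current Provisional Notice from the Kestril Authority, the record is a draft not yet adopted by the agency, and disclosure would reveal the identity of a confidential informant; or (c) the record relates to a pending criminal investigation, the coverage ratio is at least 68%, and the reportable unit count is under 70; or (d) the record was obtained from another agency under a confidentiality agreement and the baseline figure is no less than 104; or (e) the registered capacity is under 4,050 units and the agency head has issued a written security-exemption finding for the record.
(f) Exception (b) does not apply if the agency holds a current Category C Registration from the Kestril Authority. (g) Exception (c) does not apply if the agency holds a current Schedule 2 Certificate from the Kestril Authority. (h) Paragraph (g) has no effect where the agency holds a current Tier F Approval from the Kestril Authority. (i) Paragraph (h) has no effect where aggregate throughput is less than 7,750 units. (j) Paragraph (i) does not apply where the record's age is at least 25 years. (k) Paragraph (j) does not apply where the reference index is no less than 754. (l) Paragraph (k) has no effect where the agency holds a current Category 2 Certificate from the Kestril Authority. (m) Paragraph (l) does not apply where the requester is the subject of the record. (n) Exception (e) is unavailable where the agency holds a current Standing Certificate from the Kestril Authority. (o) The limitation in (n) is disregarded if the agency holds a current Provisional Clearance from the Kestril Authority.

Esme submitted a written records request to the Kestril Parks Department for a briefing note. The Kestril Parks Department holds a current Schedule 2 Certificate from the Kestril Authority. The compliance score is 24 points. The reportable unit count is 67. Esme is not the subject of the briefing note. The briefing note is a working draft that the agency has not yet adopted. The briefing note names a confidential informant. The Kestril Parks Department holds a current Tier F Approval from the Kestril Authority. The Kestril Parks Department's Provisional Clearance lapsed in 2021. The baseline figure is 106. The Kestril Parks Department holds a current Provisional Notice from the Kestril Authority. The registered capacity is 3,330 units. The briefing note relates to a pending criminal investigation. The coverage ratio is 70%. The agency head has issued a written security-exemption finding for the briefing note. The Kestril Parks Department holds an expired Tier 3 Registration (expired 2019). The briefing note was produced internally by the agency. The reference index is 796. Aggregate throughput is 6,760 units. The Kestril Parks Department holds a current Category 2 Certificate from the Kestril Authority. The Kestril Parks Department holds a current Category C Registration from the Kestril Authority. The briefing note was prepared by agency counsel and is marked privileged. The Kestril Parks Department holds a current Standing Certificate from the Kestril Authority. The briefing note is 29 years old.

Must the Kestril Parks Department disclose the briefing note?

Exception (a) fails — there is no Tier 3 Registration in force.
All of (b)'s requirements are met (a current Provisional Notice is held; the briefing note is an unadopted draft; the briefing note names a confidential informant). But: (f) operates against (b): a current Category C Registration is held. So (b) is unavailable.
Exception (c) is satisfied on its face — the briefing note relates to a pending investigation; the coverage ratio is 70%, meeting the 68% threshold; the reportable unit count is 67, under the 70 limit. Considering the limiting provisions: (g) would limit (c) — a current Schedule 2 Certificate is held — but (h) sets (g) aside: (h) operates against (g): a current Tier F Approval is held. (i) would limit (h) — aggregate throughput is 6,760 units, less than the 7,750 units limit — but (j) sets (i) aside: (j) operates against (i): the record's age is 29 years, meeting the 25 years threshold. (k) would limit (j) — the reference index is 796, meeting the 754 threshold — but (l) sets (k) aside: (l) operates against (k): a current Category 2 Certificate is held. (m) does not operate here (Esme is not the subject of the briefing note), so (l) stands. So (c) applies.
Exception (d) does not apply: the briefing note was produced internally.
Exception (e)'s conditions are all satisfied: the registered capacity is 3,330 units, under the 4,050 units limit; a written security-exemption finding has been issued. Turning to paragraphs (n)–(o): (n) operates against (e): a current Standing Certificate is held. (o) does not operate here (there is no Provisional Clearance in force), so (n) stands. (e) is therefore removed.

No — exception (c) applies; the Kestril Parks Department is not required to disclose the briefing note.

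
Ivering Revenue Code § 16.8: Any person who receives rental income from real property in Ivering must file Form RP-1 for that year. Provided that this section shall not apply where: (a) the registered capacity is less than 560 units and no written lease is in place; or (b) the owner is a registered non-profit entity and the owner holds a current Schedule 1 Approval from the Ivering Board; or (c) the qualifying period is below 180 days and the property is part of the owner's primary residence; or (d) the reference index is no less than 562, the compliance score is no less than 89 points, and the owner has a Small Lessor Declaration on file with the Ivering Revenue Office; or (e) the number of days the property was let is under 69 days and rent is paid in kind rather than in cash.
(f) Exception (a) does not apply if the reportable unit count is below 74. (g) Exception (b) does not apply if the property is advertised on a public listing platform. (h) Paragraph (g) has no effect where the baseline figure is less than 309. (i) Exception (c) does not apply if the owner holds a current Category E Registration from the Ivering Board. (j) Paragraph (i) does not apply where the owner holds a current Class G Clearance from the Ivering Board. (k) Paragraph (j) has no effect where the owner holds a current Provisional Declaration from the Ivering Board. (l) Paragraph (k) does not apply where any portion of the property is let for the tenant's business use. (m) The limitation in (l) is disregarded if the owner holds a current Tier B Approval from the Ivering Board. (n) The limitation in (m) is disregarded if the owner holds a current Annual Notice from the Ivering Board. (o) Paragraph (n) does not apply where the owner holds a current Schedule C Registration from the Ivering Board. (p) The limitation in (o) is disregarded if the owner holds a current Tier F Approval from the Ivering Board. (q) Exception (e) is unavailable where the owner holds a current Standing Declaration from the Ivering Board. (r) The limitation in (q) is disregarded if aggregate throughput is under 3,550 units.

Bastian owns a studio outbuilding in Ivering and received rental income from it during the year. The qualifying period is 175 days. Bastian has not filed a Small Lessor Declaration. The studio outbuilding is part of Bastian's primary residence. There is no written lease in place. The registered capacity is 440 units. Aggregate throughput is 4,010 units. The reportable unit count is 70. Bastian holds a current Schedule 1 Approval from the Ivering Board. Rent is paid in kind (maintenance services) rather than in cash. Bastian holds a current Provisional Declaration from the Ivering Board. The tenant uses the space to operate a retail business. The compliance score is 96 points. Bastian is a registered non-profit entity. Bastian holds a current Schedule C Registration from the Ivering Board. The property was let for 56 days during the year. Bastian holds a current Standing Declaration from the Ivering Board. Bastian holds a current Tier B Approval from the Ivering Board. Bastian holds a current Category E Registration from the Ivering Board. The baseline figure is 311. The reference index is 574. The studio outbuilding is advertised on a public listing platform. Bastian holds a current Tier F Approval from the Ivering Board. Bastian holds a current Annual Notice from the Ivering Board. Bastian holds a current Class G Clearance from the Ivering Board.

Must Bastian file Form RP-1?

Exception (a)'s conditions are all satisfied: the registered capacity is 440 units, less than the 560 units limit; there is no written lease. Turning to paragraph (f): (f) is engaged — the reportable unit count is 70, below the 74 limit. (a) is therefore removed.
Exception (b) is satisfied on its face — Bastian is a registered non-profit; a current Schedule 1 Approval is held. But: (g) operates against (b): the property is publicly advertised. (h) does not operate here (the baseline figure is 311, not less than 309), so (g) stands. So (b) is unavailable.
Exception (c)'s conditions are all satisfied: the qualifying period is 175 days, below the 180 days limit; the studio outbuilding is part of the primary residence. Applying paragraphs (i)–(p): (i) would limit (c) — a current Category E Registration is held — but (j) sets (i) aside: (j) applies — a current Class G Clearance is held. (k) would limit (j) — a current Provisional Declaration is held — but (l) sets (k) aside: (l) is engaged — the space is let for business use. (m) would limit (l) — a current Tier B Approval is held — but (n) sets (m) aside: (n) is triggered — a current Annual Notice is held. (o) would limit (n) — a current Schedule C Registration is held — but (p) sets (o) aside: (p) operates against (o): a current Tier F Approval is held. So (c) applies.
Exception (d) fails — no Small Lessor Declaration is on file.
All of (e)'s requirements are met (the number of days the property was let is 56 days, under the 69 days limit; rent is paid in kind). Turning to paragraphs (q)–(r): (q) operates against (e): a current Standing Declaration is held. (r) does not operate here (aggregate throughput is 4,010 units, not under 3,550 units), so (q) stands. Exception (e) does not apply.

No — exception (c) applies; Bastian is not required to file Form RP-1.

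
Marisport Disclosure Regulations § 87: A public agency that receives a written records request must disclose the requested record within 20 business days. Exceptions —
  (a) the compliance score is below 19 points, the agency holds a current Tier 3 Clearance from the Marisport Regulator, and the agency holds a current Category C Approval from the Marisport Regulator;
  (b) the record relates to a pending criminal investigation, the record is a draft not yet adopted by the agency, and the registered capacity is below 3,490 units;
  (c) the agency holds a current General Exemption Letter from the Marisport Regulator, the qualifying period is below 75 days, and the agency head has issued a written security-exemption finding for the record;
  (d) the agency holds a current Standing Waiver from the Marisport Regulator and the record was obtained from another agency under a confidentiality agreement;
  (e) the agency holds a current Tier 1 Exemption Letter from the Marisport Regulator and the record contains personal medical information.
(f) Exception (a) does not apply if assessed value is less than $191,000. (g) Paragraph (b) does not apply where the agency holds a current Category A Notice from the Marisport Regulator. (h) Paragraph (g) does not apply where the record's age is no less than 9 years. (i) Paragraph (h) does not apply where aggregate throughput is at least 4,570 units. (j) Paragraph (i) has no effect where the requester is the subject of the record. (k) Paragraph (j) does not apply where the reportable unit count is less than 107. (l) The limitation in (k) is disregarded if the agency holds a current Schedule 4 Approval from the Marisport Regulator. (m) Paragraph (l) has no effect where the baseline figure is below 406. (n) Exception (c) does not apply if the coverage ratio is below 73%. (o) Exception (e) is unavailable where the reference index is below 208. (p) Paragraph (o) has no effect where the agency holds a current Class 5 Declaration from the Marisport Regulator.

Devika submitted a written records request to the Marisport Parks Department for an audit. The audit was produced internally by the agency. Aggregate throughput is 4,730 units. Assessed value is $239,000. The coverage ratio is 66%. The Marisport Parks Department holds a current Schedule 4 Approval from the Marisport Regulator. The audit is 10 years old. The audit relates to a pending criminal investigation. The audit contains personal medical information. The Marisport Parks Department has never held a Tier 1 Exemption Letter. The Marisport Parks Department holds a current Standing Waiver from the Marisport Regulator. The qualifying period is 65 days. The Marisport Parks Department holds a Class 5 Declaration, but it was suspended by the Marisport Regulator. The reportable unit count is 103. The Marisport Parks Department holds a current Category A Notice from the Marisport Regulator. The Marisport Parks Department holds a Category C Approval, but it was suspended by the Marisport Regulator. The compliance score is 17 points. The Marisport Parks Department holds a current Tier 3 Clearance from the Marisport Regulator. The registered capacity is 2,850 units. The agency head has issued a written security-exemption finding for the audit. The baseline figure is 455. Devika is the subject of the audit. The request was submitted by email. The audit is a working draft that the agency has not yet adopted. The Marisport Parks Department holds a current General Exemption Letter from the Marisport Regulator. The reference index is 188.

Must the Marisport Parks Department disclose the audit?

No — exception (b) applies; the Marisport Parks Department is not required to disclose the audit.

Exception (a) does not apply: there is no Category C Approval in force.
Exception (b) is satisfied on its face — the audit relates to a pending investigation; the audit is an unadopted draft; the registered capacity is 2,850 units, below the 3,490 units limit. As to paragraphs (g)–(m): (g) would limit (b) — a current Category A Notice is held — but (h) sets (g) aside: (h) is triggered — the record's age is 10 years, meeting the 9 years threshold. (i) would limit (h) — aggregate throughput is 4,730 units, meeting the 4,570 units threshold — but (j) sets (i) aside: (j) operates against (i): Devika is the subject of the audit. (k) is engaged (the reportable unit count is 103, less than the 107 limit), but is displaced by (l): (l) operates against (k): a current Schedule 4 Approval is held. (m), which would lift (l), does not operate here — the baseline figure is 455, not below 406. Exception (b) stands.
Exception (c) is satisfied on its face — a current General Exemption Letter is held; the qualifying period is 65 days, below the 75 days limit; a written security-exemption finding has been issued. But applying paragraph (n): (n) operates against (c): the coverage ratio is 66%, below the 73% limit. (c) is therefore removed.
Exception (d) fails — the audit was produced internally.
Exception (e) requires that the agency holds a current Tier 1 Exemption Letter from the Marisport Regulator; but there is no Tier 1 Exemption Letter in force, so (e) is unavailable.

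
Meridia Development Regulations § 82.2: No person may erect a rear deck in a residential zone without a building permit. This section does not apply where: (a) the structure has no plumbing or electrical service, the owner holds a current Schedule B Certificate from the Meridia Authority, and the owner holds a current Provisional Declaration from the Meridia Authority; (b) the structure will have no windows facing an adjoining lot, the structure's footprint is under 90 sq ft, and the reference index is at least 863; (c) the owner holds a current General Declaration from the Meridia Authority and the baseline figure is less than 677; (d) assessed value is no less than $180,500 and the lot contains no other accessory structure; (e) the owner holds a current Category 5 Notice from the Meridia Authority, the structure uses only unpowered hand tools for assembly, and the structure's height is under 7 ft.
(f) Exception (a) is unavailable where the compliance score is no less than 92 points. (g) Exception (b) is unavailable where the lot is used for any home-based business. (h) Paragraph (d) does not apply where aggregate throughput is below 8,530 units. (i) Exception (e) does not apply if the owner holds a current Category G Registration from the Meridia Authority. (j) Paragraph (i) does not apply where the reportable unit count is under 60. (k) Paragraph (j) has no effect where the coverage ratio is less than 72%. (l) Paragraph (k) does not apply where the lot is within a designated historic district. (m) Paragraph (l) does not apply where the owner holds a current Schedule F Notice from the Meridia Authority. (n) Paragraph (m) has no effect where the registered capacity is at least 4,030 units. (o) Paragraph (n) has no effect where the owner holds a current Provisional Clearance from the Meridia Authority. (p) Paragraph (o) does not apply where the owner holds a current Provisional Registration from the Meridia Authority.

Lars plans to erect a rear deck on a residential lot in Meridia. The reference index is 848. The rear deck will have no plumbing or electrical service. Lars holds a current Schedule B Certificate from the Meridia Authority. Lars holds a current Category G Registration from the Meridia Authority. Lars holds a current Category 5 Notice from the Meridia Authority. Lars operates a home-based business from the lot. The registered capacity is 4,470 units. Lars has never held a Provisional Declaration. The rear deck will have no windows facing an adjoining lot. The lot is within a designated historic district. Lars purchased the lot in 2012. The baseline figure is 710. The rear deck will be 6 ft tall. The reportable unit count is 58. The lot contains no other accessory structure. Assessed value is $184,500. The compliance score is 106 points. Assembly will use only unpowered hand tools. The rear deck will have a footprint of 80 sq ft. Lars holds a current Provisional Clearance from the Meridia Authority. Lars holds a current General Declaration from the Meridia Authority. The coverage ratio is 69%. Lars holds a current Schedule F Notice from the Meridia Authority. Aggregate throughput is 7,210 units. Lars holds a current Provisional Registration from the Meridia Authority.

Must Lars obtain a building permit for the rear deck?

No — exception (e) applies; Lars does not need a building permit.

Exception (a) fails — no current Provisional Declaration is held.
Exception (b) fails — the reference index is 848, short of 863.
Exception (c) does not apply: the baseline figure is 710, not less than 677.
Exception (d) is satisfied on its face — assessed value is $184,500, meeting the $180,500 threshold; the lot has no other accessory structure. But applying paragraph (h): (h) operates against (d): aggregate throughput is 7,210 units, below the 8,530 units limit. So (d) is unavailable.
Exception (e)'s conditions are all satisfied: a current Category 5 Notice is held; assembly uses only hand tools; the structure's height is 6 ft, under the 7 ft limit. Applying paragraphs (i)–(p): (i) would limit (e) — a current Category G Registration is held — but (j) sets (i) aside: (j) operates against (i): the reportable unit count is 58, under the 60 limit. (k) is engaged (the coverage ratio is 69%, less than the 72% limit), but is overridden by (l): (l) is engaged — the lot is in a historic district. (m) would limit (l) — a current Schedule F Notice is held — but (n) sets (m) aside: (n) operates — the registered capacity is 4,470 units, meeting the 4,030 units threshold. (o) applies (a current Provisional Clearance is held), but is overridden by (p): (p) operates against (o): a current Provisional Registration is held. So (e) applies.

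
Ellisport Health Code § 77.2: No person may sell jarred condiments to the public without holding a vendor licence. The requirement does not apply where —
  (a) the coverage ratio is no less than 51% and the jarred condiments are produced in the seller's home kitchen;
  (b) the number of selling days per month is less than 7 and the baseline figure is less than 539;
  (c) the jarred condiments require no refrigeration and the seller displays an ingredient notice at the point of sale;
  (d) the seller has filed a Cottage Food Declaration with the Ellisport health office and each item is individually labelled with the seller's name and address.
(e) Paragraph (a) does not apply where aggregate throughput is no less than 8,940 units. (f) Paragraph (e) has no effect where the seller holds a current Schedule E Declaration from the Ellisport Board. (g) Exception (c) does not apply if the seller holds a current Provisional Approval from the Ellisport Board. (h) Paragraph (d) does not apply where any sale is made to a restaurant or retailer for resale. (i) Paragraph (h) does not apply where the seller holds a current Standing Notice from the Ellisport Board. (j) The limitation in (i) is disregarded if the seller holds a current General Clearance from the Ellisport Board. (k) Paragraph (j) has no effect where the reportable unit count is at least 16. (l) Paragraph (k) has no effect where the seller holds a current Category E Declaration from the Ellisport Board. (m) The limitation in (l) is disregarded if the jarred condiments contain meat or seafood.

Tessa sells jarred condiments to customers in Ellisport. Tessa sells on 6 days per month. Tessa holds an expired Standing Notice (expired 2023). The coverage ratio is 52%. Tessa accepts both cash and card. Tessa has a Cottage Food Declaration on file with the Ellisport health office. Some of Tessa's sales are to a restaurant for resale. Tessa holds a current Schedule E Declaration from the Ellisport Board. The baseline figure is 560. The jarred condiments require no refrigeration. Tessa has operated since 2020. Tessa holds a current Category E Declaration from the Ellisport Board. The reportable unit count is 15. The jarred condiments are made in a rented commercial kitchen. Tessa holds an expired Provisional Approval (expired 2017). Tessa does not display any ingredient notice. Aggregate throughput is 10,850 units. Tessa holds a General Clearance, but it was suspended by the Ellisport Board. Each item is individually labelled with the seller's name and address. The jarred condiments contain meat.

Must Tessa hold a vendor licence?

Exception (a) does not apply: the jarred condiments are made in a commercial kitchen, not a home kitchen.
Exception (b) requires that the baseline figure is less than 539; but the baseline figure is 560, not less than 539, so (b) is unavailable.
Exception (c) does not apply: no ingredient notice is displayed.
Exception (d)'s conditions are all satisfied: a Cottage Food Declaration is on file; items are individually labelled. Turning to paragraphs (h)–(m): (h) operates against (d): some sales are to a restaurant for resale. (i), which would lift (h), does not operate here — there is no Standing Notice in force. Exception (d) does not apply.
No exception applies. The general rule governs.

Yes — Tessa must hold a vendor licence.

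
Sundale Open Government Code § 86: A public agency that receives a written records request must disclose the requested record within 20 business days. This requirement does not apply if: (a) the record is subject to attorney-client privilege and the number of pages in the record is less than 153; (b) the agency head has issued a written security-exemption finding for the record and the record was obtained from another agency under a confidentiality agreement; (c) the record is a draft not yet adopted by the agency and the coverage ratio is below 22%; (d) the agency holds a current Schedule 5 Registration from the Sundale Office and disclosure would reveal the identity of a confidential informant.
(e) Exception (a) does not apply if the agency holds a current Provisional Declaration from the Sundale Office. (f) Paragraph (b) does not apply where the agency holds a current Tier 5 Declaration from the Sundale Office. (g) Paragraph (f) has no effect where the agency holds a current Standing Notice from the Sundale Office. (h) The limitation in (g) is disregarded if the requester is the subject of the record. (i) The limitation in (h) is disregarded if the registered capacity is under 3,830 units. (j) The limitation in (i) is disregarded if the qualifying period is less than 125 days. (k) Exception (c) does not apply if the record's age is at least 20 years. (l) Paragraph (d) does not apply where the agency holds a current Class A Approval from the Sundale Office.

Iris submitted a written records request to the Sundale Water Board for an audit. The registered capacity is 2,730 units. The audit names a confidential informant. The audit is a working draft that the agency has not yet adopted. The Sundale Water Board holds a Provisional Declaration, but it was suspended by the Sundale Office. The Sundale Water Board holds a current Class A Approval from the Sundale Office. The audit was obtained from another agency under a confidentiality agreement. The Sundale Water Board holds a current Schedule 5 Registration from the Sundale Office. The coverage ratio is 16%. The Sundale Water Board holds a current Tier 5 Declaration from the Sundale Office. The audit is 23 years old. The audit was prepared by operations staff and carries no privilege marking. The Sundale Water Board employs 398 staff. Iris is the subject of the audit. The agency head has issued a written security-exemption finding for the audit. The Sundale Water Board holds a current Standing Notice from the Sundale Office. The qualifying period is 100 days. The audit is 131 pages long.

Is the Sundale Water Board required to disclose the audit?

Exception (a) fails — the audit carries no privilege marking.
Exception (b) is satisfied on its face — a written security-exemption finding has been issued; the audit was obtained under a confidentiality agreement. But: (f) applies — a current Tier 5 Declaration is held. (g) is triggered (a current Standing Notice is held), but is displaced by (h): (h) operates against (g): Iris is the subject of the audit. (i) would limit (h) — the registered capacity is 2,730 units, under the 3,830 units limit — but (j) sets (i) aside: (j) operates against (i): the qualifying period is 100 days, less than the 125 days limit. So (b) is unavailable.
All of (c)'s requirements are met (the audit is an unadopted draft; the coverage ratio is 16%, below the 22% limit). However, paragraph (k) must be considered: (k) operates against (c): the record's age is 23 years, meeting the 20 years threshold. Exception (c) does not apply.
Exception (d) is satisfied on its face — a current Schedule 5 Registration is held; the audit names a confidential informant. However, paragraph (l) must be considered: (l) is engaged — a current Class A Approval is held. (d) is therefore removed.
No exception is made out. the Sundale Water Board falls within the general rule.

Yes — the Sundale Water Board must disclose the audit.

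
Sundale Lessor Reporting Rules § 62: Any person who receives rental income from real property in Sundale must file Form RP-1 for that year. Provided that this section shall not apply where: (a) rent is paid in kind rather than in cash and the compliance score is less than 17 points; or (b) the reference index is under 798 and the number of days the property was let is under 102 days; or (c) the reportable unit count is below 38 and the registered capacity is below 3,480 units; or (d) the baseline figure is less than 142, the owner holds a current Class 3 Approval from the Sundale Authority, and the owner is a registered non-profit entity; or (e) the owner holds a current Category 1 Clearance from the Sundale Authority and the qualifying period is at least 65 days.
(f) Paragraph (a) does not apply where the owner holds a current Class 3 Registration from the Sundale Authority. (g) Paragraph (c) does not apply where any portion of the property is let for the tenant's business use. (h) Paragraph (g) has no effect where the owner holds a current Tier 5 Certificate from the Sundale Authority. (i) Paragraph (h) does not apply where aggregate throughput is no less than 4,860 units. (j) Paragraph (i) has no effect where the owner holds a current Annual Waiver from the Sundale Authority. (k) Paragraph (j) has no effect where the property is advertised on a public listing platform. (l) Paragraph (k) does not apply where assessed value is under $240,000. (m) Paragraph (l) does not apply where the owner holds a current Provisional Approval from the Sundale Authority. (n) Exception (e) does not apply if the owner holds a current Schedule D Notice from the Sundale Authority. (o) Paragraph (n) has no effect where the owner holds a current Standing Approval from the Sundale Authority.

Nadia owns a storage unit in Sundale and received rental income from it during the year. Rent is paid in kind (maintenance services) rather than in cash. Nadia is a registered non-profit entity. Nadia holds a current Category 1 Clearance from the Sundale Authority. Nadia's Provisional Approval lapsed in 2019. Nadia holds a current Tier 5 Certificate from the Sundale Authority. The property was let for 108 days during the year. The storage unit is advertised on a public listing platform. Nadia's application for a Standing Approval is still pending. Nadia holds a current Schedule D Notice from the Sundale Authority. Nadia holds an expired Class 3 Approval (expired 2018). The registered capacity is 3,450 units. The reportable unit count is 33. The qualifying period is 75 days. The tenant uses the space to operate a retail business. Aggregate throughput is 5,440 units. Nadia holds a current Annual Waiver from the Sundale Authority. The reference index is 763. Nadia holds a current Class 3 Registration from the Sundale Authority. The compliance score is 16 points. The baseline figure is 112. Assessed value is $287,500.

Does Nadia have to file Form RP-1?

Exception (a) is satisfied on its face — rent is paid in kind; the compliance score is 16 points, less than the 17 points limit. But: (f) applies — a current Class 3 Registration is held. So (a) is unavailable.
Exception (b) requires that the number of days the property was let is under 102 days; but the number of days the property was let is 108 days, not under 102 days, so (b) is unavailable.
Exception (c): the reportable unit count is 33, below the 38 limit; the registered capacity is 3,450 units, below the 3,480 units limit — every condition holds. However, paragraphs (g)–(m) must be considered: (g) operates against (c): the space is let for business use. (h) operates (a current Tier 5 Certificate is held), but yields to (i): (i) operates against (h): aggregate throughput is 5,440 units, meeting the 4,860 units threshold. (j) applies (a current Annual Waiver is held), but is set aside by (k): (k) operates against (j): the property is publicly advertised. (l), which would lift (k), is not engaged — assessed value is $287,500, not under $240,000. (c) is therefore removed.
Exception (d) does not apply: there is no Class 3 Approval in force.
Exception (e): a current Category 1 Clearance is held; the qualifying period is 75 days, meeting the 65 days threshold — every condition holds. However, paragraphs (n)–(o) must be considered: (n) operates — a current Schedule D Notice is held. (o) is inapplicable (no current Standing Approval is held), so (n) stands. So (e) is unavailable.
Every exception is unavailable, so the rule governs.

Yes — Nadia must file Form RP-1.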